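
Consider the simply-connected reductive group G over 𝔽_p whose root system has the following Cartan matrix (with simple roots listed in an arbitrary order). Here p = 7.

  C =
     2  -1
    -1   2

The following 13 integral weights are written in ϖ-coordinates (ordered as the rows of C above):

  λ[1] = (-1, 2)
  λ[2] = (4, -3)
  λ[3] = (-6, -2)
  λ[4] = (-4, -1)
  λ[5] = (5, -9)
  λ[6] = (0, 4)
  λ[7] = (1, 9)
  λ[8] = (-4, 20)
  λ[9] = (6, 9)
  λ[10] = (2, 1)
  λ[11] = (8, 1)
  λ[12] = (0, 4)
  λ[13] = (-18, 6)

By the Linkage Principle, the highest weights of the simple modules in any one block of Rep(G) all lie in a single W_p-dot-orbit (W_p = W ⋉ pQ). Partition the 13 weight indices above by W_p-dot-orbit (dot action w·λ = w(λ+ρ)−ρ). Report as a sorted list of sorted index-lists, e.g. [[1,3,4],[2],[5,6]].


Type A_2, rank 2, |W|=6; reorder rows/cols to standard.

W_7-reps of the 13 weights in Ā_7 (same 2-coord order as C):

  λ_1 → (0, 3)
  λ_2 → (3, 2)
  λ_3 → (1, 5)
  λ_4 → (0, 3)
  λ_5 → (1, 5)
  λ_6 → (1, 5)
  λ_7 → (3, 2)
  λ_8 → (0, 3)
  λ_9 → (0, 3)
  λ_10 → (3, 2)
  λ_11 → (3, 2)
  λ_12 → (1, 5)
  λ_13 → (0, 3)

3 distinct reps among the 13 weights ⇒ 3 W_7-linkage classes:

[[1, 4, 8, 9, 13], [2, 7, 10, 11], [3, 5, 6, 12]]


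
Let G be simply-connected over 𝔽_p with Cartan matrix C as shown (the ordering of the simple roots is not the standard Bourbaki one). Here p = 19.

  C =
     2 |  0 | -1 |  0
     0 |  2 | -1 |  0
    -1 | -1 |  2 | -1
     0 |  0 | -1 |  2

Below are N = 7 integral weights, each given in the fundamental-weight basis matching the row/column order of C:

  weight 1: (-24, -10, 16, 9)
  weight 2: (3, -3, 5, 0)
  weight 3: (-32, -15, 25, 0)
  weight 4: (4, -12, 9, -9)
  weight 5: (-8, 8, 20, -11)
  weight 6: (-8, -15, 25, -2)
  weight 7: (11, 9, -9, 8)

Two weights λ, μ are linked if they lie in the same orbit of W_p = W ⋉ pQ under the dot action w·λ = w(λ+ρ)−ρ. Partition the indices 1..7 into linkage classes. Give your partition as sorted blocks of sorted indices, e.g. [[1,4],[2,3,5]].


C ↔ D_4 under row/col permutation; |W(D_4)| = 192.

W_19-reps of the 7 weights in Ā_19 (same 4-coord order as C):

  λ_1+ρ ↦ (4, 2, 4, 1)
  λ_2+ρ ↦ (4, 2, 4, 1)
  λ_3+ρ ↦ (0, 7, 1, 6)
  λ_4+ρ ↦ (4, 2, 4, 1)
  λ_5+ρ ↦ (4, 2, 4, 1)
  λ_6+ρ ↦ (0, 7, 1, 6)
  λ_7+ρ ↦ (4, 2, 4, 1)

2 distinct reps among the 7 weights ⇒ 2 W_19-linkage classes:

[[1, 2, 4, 5, 7], [3, 6]]


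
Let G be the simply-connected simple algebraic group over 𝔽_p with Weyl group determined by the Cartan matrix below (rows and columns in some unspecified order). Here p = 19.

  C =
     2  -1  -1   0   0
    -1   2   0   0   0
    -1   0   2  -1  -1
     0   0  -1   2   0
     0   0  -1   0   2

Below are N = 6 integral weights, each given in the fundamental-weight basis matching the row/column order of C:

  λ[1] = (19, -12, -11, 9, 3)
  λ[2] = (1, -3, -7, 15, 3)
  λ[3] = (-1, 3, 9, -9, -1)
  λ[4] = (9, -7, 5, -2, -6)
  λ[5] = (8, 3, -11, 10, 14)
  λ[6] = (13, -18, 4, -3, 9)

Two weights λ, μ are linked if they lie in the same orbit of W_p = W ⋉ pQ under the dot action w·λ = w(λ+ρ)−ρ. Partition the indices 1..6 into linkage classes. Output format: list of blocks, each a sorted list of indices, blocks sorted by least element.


Dynkin diagram of C (from the 8 off-diagonal −1 entries): D_5.

W_19-reps of the 6 weights in Ā_19 (same 5-coord order as C):

  [1] (3, 6, 0, 1, 5)
  [2] (0, 4, 2, 8, 0)
  [3] (0, 4, 2, 8, 0)
  [4] (3, 6, 0, 1, 5)
  [5] (3, 6, 0, 1, 5)
  [6] (0, 4, 2, 8, 0)

Partition of {1..6} into 2 W_19-dot-orbits:

[[1, 4, 5], [2, 3, 6]]


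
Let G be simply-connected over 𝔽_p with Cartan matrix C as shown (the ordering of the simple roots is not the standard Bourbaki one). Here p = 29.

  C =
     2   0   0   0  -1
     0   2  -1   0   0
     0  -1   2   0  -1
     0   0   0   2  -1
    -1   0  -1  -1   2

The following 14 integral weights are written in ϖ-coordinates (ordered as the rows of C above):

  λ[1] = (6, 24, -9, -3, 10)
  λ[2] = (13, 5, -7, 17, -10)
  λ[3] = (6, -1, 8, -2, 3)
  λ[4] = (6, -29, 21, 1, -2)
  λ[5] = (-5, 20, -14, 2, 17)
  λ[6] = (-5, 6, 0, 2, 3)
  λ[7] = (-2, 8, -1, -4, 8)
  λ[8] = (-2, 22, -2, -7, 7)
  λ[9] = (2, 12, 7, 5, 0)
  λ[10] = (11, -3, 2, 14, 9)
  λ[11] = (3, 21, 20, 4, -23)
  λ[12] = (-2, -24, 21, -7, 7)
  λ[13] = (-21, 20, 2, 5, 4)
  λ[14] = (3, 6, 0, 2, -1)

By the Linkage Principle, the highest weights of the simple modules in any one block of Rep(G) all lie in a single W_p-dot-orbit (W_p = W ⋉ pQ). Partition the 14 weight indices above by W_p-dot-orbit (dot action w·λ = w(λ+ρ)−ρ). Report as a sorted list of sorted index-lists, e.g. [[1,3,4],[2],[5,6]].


D_5 Cartan matrix, 5 simple roots permuted; ρ=(1,1,1,1,1).

Each λ_j+ρ reduced to Ā_29; 5-tuples below use C's row order:

  λ_1 → (1, 10, 1, 4, 2);  λ_2 → (1, 9, 0, 3, 5);  λ_3 → (7, 0, 6, 1, 3);  λ_4 → (0, 21, 0, 5, 1);  λ_5 → (4, 7, 1, 3, 0);  λ_6 → (4, 7, 1, 3, 0);  λ_7 → (1, 9, 0, 3, 5);  λ_8 → (0, 21, 0, 5, 1);  λ_9 → (1, 10, 1, 4, 2);  λ_10 → (1, 10, 1, 4, 2);  λ_11 → (4, 7, 1, 3, 0);  λ_12 → (0, 21, 0, 5, 1);  λ_13 → (1, 9, 0, 3, 5);  λ_14 → (4, 7, 1, 3, 0)

Linkage partition of the 14 weights (5 classes, p=29):

[[1, 9, 10], [2, 7, 13], [3], [4, 8, 12], [5, 6, 11, 14]]


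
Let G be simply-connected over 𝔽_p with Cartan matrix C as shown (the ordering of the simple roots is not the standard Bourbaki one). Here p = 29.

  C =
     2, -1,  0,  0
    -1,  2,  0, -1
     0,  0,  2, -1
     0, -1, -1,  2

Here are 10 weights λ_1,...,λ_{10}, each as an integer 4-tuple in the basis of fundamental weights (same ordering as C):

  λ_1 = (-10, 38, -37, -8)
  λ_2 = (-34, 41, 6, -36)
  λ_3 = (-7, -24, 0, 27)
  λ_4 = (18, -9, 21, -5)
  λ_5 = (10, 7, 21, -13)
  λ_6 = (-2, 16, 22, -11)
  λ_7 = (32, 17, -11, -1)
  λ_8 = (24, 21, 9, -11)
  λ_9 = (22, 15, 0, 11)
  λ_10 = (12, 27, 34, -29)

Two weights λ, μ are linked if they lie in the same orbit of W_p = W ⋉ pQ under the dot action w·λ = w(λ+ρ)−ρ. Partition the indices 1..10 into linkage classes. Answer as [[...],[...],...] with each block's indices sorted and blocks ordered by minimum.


Type A_4, rank 4, |W|=120; reorder rows/cols to standard.

W_29-reps of the 10 weights in Ā_29 (same 4-coord order as C):

    [1] (6, 1, 4, 15)
    [2] (6, 1, 4, 15)
    [3] (23, 5, 0, 1)
    [4] (7, 4, 10, 8)
    [5] (7, 4, 10, 8)
    [6] (0, 6, 12, 10)
    [7] (7, 4, 10, 8)
    [8] (7, 4, 10, 8)
    [9] (0, 6, 12, 10)
    [10] (0, 6, 12, 10)

These 10 weights hit 4 W_29-dot-orbits; sizes (2, 1, 4, 3):

[[1, 2], [3], [4, 5, 7, 8], [6, 9, 10]]


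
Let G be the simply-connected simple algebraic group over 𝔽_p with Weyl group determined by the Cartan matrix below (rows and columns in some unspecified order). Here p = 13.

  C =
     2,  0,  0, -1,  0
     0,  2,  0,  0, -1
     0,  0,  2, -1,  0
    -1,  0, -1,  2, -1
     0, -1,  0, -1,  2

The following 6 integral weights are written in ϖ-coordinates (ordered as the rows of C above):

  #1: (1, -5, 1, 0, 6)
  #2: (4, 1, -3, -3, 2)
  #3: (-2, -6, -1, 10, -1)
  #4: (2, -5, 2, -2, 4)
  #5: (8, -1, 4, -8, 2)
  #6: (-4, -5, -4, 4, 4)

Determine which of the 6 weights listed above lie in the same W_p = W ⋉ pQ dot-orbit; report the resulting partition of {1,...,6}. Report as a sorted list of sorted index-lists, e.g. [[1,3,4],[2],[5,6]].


Root system D_5: the 5×5 matrix C matches after relabeling.

Ā_13 reps of the 6 weights (D_5, coords as presented):

  λ_1 → (2, 4, 2, 1, 0) · λ_2 → (1, 1, 2, 1, 1) · λ_3 → (1, 3, 0, 2, 0) · λ_4 → (2, 4, 2, 1, 0) · λ_5 → (2, 4, 2, 1, 0) · λ_6 → (2, 4, 2, 1, 0)

Grouping the 6 weights by Ā_13-representative: 3 linkage classes.

[[1, 4, 5, 6], [2], [3]]


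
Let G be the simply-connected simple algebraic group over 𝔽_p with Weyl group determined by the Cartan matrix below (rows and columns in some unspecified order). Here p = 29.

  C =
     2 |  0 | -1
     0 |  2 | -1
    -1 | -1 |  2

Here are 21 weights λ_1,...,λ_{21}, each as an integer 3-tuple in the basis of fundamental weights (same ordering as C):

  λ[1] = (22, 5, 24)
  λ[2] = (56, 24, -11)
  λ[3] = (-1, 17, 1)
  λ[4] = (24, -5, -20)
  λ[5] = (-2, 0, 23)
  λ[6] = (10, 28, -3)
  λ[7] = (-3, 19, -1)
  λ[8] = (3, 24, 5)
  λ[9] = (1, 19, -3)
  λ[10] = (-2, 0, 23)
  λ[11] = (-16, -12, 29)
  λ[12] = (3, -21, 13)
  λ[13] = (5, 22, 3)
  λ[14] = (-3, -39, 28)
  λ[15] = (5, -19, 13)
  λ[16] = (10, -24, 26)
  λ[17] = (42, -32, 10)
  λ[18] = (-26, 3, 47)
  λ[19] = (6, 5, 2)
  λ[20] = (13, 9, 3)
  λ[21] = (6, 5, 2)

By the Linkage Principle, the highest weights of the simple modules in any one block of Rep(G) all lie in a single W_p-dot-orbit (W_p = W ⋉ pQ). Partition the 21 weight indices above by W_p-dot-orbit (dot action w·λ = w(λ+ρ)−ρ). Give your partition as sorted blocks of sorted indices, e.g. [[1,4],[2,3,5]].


A_3 Cartan matrix, 3 simple roots permuted; ρ=(1,1,1).

Alcove-folded reps (p=29, 21 weights, presented ϖ-order):

  λ_1+ρ ↦ (2, 19, 4)
  λ_2+ρ ↦ (14, 10, 4)
  λ_3+ρ ↦ (0, 18, 2)
  λ_4+ρ ↦ (2, 19, 4)
  λ_5+ρ ↦ (1, 1, 23)
  λ_6+ρ ↦ (0, 18, 2)
  λ_7+ρ ↦ (0, 18, 2)
  λ_8+ρ ↦ (2, 19, 4)
  λ_9+ρ ↦ (0, 18, 2)
  λ_10+ρ ↦ (1, 1, 23)
  λ_11+ρ ↦ (14, 10, 4)
  λ_12+ρ ↦ (2, 14, 4)
  λ_13+ρ ↦ (2, 19, 4)
  λ_14+ρ ↦ (0, 18, 2)
  λ_15+ρ ↦ (2, 14, 4)
  λ_16+ρ ↦ (2, 14, 4)
  λ_17+ρ ↦ (2, 14, 4)
  λ_18+ρ ↦ (2, 19, 4)
  λ_19+ρ ↦ (7, 6, 3)
  λ_20+ρ ↦ (14, 10, 4)
  λ_21+ρ ↦ (7, 6, 3)

6 distinct reps among the 21 weights ⇒ 6 W_29-linkage classes:

[[1, 4, 8, 13, 18], [2, 11, 20], [3, 6, 7, 9, 14], [5, 10], [12, 15, 16, 17], [19, 21]]


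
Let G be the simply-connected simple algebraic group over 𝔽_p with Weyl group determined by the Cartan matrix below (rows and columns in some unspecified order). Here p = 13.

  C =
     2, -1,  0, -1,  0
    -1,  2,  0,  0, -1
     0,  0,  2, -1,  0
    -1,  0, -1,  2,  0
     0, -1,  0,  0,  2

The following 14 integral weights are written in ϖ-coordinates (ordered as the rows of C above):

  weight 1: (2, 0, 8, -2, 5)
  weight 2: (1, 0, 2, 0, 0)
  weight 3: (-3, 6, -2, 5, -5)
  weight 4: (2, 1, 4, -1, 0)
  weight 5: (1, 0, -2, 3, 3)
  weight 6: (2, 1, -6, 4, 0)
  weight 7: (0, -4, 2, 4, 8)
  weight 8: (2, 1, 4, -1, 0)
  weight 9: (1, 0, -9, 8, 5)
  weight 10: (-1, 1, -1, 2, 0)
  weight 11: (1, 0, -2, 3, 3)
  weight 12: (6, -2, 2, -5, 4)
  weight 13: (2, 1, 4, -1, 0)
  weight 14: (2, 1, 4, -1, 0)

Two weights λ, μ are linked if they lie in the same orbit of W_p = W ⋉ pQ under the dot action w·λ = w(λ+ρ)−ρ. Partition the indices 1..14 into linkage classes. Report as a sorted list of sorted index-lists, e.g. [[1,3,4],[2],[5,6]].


Cartan matrix: type A_5 (|W|=720); un-permuting the 5 rows.

Folding the 14 weights λ_j+ρ into Ā_13 (reps in the given 5-coord order):

    λ_1+ρ ↦ (2, 1, 3, 1, 1)
    λ_2+ρ ↦ (2, 1, 3, 1, 1)
    λ_3+ρ ↦ (2, 1, 1, 3, 4)
    λ_4+ρ ↦ (3, 2, 5, 0, 1)
    λ_5+ρ ↦ (2, 1, 1, 3, 4)
    λ_6+ρ ↦ (3, 2, 5, 0, 1)
    λ_7+ρ ↦ (2, 1, 1, 3, 4)
    λ_8+ρ ↦ (3, 2, 5, 0, 1)
    λ_9+ρ ↦ (2, 1, 3, 1, 1)
    λ_10+ρ ↦ (0, 2, 0, 3, 1)
    λ_11+ρ ↦ (2, 1, 1, 3, 4)
    λ_12+ρ ↦ (2, 1, 1, 3, 4)
    λ_13+ρ ↦ (3, 2, 5, 0, 1)
    λ_14+ρ ↦ (3, 2, 5, 0, 1)

Grouping the 14 weights by Ā_13-representative: 4 linkage classes.

[[1, 2, 9], [3, 5, 7, 11, 12], [4, 6, 8, 13, 14], [10]]


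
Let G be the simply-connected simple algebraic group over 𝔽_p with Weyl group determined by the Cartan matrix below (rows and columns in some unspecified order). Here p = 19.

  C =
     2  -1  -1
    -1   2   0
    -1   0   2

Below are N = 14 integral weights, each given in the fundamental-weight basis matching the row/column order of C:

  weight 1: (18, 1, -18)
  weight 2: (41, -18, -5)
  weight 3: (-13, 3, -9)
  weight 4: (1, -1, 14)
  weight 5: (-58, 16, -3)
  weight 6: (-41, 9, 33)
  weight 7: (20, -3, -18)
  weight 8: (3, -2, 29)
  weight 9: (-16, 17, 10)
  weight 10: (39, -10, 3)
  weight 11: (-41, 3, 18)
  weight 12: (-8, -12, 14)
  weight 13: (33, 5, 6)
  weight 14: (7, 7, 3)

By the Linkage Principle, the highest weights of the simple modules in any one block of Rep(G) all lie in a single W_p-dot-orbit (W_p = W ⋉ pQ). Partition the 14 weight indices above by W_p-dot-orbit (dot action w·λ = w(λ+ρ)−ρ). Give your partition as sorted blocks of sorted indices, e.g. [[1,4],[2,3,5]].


Dynkin diagram of C (from the 4 off-diagonal −1 entries): A_3.

W_19-reps of the 14 weights in Ā_19 (same 3-coord order as C):

    λ_1+ρ ↦ (2, 0, 15)
    λ_2+ρ ↦ (4, 0, 13)
    λ_3+ρ ↦ (8, 7, 3)
    λ_4+ρ ↦ (2, 0, 15)
    λ_5+ρ ↦ (2, 0, 15)
    λ_6+ρ ↦ (9, 2, 4)
    λ_7+ρ ↦ (2, 0, 15)
    λ_8+ρ ↦ (11, 3, 4)
    λ_9+ρ ↦ (11, 3, 4)
    λ_10+ρ ↦ (4, 2, 3)
    λ_11+ρ ↦ (2, 0, 15)
    λ_12+ρ ↦ (8, 7, 3)
    λ_13+ρ ↦ (4, 2, 3)
    λ_14+ρ ↦ (8, 7, 3)

6 distinct reps among the 14 weights ⇒ 6 W_19-linkage classes:

[[1, 4, 5, 7, 11], [2], [3, 12, 14], [6], [8, 9], [10, 13]]


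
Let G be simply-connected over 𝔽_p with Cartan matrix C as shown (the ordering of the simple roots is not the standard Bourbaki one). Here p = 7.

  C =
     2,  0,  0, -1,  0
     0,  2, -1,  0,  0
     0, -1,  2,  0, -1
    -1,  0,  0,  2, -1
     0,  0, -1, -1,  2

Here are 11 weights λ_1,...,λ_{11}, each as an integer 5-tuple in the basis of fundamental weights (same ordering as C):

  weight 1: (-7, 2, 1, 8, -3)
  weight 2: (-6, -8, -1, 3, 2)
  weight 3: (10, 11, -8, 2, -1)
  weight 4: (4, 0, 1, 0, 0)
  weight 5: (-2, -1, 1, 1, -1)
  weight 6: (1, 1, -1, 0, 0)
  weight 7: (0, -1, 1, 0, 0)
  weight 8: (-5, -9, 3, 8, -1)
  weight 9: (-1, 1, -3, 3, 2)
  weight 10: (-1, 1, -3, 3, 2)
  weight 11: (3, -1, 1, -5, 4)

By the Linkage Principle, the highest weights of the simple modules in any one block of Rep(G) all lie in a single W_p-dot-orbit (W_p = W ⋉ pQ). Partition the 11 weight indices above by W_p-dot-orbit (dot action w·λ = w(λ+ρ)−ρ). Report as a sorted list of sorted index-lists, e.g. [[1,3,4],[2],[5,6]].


Root system A_5: the 5×5 matrix C matches after relabeling.

W_7-reps of the 11 weights in Ā_7 (same 5-coord order as C):

  λ_1 → (1, 0, 2, 1, 0);  λ_2 → (0, 0, 2, 4, 1);  λ_3 → (0, 0, 2, 4, 1);  λ_4 → (2, 2, 0, 1, 1);  λ_5 → (1, 0, 2, 1, 0);  λ_6 → (2, 2, 0, 1, 1);  λ_7 → (1, 0, 2, 1, 1);  λ_8 → (1, 0, 2, 1, 1);  λ_9 → (0, 0, 2, 4, 1);  λ_10 → (0, 0, 2, 4, 1);  λ_11 → (0, 0, 2, 4, 1)

The 11 indices split into 4 linkage classes (same alcove rep ⇔ same W_7-dot-orbit):

[[1, 5], [2, 3, 9, 10, 11], [4, 6], [7, 8]]


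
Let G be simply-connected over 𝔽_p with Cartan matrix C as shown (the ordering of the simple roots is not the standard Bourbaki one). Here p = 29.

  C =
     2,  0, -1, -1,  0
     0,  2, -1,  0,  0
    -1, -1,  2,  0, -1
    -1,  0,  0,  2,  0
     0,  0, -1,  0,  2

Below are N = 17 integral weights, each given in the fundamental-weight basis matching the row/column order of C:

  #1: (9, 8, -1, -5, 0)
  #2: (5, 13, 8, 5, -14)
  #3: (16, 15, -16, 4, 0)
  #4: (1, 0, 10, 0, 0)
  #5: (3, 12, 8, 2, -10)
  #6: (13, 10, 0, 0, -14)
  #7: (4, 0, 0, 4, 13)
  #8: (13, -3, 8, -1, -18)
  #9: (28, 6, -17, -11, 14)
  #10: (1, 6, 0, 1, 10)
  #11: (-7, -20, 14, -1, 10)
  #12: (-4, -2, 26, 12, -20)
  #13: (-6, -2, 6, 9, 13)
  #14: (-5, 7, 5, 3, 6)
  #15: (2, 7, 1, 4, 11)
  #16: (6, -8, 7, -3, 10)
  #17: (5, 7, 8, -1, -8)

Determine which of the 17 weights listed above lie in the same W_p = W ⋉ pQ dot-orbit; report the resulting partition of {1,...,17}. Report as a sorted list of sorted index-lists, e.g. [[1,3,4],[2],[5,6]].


C ↔ D_5 under row/col permutation; |W(D_5)| = 1920.

Folding the 17 weights λ_j+ρ into Ā_29 (reps in the given 5-coord order):

  1: (6, 9, 0, 4, 1);  2: (4, 8, 2, 0, 7);  3: (2, 1, 1, 5, 14);  4: (2, 1, 11, 1, 1);  5: (0, 13, 0, 3, 9);  6: (2, 1, 11, 1, 1);  7: (2, 1, 1, 5, 14);  8: (4, 8, 2, 0, 7);  9: (6, 9, 0, 4, 1);  10: (2, 7, 1, 2, 11);  11: (6, 9, 0, 4, 1);  12: (2, 7, 1, 2, 11);  13: (2, 1, 1, 5, 14);  14: (4, 8, 2, 0, 7);  15: (2, 7, 1, 2, 11);  16: (2, 7, 1, 2, 11);  17: (4, 8, 2, 0, 7)

The 17 indices split into 6 linkage classes (same alcove rep ⇔ same W_29-dot-orbit):

[[1, 9, 11], [2, 8, 14, 17], [3, 7, 13], [4, 6], [5], [10, 12, 15, 16]]


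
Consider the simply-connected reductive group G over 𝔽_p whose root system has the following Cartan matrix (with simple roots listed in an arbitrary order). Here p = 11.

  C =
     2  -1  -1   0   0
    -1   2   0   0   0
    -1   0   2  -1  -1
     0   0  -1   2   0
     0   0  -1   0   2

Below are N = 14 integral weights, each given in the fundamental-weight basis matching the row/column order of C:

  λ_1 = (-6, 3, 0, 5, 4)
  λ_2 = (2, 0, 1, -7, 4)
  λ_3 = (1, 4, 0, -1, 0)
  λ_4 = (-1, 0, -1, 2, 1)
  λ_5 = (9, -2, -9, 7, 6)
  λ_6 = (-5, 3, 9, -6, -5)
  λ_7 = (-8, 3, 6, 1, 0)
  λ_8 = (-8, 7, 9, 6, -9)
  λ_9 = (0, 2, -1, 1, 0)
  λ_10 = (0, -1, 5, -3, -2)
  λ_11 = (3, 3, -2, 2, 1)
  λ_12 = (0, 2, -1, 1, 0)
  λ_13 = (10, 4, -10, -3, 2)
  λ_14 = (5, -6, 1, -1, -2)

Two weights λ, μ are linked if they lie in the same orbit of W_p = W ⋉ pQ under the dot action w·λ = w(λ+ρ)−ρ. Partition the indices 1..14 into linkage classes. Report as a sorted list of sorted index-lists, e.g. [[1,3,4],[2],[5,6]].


D_5 Cartan matrix, 5 simple roots permuted; ρ=(1,1,1,1,1).

Alcove-folded reps (p=11, 14 weights, presented ϖ-order):

  λ_1 → (1, 0, 3, 2, 1);  λ_2 → (1, 0, 3, 2, 1);  λ_3 → (1, 5, 1, 0, 1);  λ_4 → (0, 1, 0, 3, 2);  λ_5 → (1, 5, 1, 0, 1);  λ_6 → (1, 0, 3, 2, 1);  λ_7 → (1, 3, 0, 2, 1);  λ_8 → (1, 5, 1, 0, 1);  λ_9 → (1, 3, 0, 2, 1);  λ_10 → (1, 0, 3, 2, 1);  λ_11 → (1, 3, 0, 2, 1);  λ_12 → (1, 3, 0, 2, 1);  λ_13 → (0, 1, 0, 3, 2);  λ_14 → (1, 5, 1, 0, 1)

The 14 indices split into 4 linkage classes (same alcove rep ⇔ same W_11-dot-orbit):

[[1, 2, 6, 10], [3, 5, 8, 14], [4, 13], [7, 9, 11, 12]]


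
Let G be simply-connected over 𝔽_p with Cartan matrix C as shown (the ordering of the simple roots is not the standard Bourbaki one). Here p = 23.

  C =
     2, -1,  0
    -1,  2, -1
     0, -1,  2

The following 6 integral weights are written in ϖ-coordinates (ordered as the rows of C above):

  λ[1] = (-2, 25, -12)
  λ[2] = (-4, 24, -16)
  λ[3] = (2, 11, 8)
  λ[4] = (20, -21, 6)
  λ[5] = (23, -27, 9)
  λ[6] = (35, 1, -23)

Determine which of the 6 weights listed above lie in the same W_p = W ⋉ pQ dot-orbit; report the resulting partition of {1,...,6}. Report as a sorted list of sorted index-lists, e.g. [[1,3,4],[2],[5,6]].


A_3 Cartan matrix, 3 simple roots permuted; ρ=(1,1,1).

Folding the 6 weights λ_j+ρ into Ā_23 (reps in the given 3-coord order):

  1: (2, 12, 8) · 2: (1, 7, 13) · 3: (2, 12, 8) · 4: (1, 7, 13) · 5: (1, 7, 13) · 6: (1, 7, 13)

The 6 indices split into 2 linkage classes (same alcove rep ⇔ same W_23-dot-orbit):

[[1, 3], [2, 4, 5, 6]]


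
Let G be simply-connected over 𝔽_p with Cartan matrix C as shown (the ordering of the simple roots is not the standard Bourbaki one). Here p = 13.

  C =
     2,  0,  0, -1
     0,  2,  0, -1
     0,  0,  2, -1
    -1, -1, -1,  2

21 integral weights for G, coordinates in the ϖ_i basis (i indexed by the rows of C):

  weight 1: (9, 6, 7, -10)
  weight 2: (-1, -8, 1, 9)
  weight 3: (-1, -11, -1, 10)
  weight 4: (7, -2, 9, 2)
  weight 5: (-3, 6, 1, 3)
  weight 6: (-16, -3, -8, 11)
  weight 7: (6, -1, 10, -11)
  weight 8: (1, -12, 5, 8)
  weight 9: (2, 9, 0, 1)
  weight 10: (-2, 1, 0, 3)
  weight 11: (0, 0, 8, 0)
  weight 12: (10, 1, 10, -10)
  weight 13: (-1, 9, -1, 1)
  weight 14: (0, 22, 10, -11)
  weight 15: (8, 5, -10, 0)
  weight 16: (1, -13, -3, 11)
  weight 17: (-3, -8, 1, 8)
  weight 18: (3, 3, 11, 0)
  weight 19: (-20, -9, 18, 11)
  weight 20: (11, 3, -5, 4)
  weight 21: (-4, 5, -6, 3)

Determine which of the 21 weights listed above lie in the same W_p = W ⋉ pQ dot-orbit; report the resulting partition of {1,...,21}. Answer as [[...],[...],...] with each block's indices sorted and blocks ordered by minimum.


Root system D_4: the 4×4 matrix C matches after relabeling.

Alcove-folded reps (p=13, 21 weights, presented ϖ-order):

  λ_1 → (1, 2, 1, 3);  λ_2 → (0, 7, 2, 1);  λ_3 → (0, 10, 0, 1);  λ_4 → (0, 7, 2, 1);  λ_5 → (2, 7, 2, 0);  λ_6 → (0, 7, 2, 1);  λ_7 → (0, 7, 2, 1);  λ_8 → (2, 7, 2, 0);  λ_9 → (0, 7, 2, 1);  λ_10 → (1, 2, 1, 3);  λ_11 → (1, 1, 9, 1);  λ_12 → (2, 7, 2, 0);  λ_13 → (0, 10, 0, 1);  λ_14 → (1, 1, 9, 1);  λ_15 → (1, 2, 1, 3);  λ_16 → (0, 10, 0, 1);  λ_17 → (2, 7, 2, 0);  λ_18 → (4, 4, 4, 0);  λ_19 → (1, 2, 1, 3);  λ_20 → (4, 4, 4, 0);  λ_21 → (1, 2, 1, 3)

Partition of {1..21} into 6 W_13-dot-orbits:

[[1, 10, 15, 19, 21], [2, 4, 6, 7, 9], [3, 13, 16], [5, 8, 12, 17], [11, 14], [18, 20]]


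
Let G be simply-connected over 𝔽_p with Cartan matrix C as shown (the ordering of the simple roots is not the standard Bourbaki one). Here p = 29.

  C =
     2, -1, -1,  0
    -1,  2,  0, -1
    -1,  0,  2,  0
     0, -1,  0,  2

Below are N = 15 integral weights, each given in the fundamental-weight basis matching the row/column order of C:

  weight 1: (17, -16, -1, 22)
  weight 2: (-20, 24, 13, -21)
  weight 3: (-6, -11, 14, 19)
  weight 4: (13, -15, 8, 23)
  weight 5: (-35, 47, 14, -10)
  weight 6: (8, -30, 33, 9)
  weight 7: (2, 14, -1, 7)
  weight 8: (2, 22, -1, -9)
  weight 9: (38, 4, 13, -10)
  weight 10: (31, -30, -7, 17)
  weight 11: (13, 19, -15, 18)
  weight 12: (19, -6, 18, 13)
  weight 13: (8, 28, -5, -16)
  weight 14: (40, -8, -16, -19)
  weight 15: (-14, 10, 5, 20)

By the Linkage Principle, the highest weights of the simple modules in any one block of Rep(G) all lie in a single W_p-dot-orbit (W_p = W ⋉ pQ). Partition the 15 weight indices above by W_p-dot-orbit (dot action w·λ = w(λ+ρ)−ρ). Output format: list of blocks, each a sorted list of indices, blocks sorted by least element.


A_4 Cartan matrix, 4 simple roots permuted; ρ=(1,1,1,1).

Each λ_j+ρ reduced to Ā_29; 4-tuples below use C's row order:

    λ_1 → (3, 15, 0, 8)
    λ_2 → (0, 14, 5, 6)
    λ_3 → (10, 5, 0, 5)
    λ_4 → (0, 14, 5, 6)
    λ_5 → (10, 5, 0, 5)
    λ_6 → (10, 5, 0, 5)
    λ_7 → (3, 15, 0, 8)
    λ_8 → (3, 15, 0, 8)
    λ_9 → (0, 14, 5, 6)
    λ_10 → (3, 15, 0, 8)
    λ_11 → (10, 5, 0, 5)
    λ_12 → (10, 5, 0, 5)
    λ_13 → (0, 14, 5, 6)
    λ_14 → (1, 13, 3, 5)
    λ_15 → (4, 2, 4, 16)

These 15 weights hit 5 W_29-dot-orbits; sizes (4, 4, 5, 1, 1):

[[1, 7, 8, 10], [2, 4, 9, 13], [3, 5, 6, 11, 12], [14], [15]]


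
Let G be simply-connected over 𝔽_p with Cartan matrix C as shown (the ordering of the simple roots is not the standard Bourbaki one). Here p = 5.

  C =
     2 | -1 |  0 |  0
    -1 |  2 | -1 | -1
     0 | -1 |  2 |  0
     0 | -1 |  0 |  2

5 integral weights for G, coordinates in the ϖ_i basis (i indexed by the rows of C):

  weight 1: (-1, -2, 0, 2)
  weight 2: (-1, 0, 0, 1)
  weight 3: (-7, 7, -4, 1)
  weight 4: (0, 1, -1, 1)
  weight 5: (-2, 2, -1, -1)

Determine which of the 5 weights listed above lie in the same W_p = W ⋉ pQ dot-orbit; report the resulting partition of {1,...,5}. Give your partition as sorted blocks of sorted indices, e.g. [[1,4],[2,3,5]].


Type D_4, rank 4, |W|=192; reorder rows/cols to standard.

λ_j+ρ reflected into Ā_5 (⟨·,θ^∨⟩≤5); 4-tuples as given:

  λ_1 → (1, 0, 0, 2) · λ_2 → (0, 1, 1, 2) · λ_3 → (0, 1, 1, 2) · λ_4 → (1, 0, 0, 2) · λ_5 → (1, 2, 0, 0)

Partition of {1..5} into 3 W_5-dot-orbits:

[[1, 4], [2, 3], [5]]


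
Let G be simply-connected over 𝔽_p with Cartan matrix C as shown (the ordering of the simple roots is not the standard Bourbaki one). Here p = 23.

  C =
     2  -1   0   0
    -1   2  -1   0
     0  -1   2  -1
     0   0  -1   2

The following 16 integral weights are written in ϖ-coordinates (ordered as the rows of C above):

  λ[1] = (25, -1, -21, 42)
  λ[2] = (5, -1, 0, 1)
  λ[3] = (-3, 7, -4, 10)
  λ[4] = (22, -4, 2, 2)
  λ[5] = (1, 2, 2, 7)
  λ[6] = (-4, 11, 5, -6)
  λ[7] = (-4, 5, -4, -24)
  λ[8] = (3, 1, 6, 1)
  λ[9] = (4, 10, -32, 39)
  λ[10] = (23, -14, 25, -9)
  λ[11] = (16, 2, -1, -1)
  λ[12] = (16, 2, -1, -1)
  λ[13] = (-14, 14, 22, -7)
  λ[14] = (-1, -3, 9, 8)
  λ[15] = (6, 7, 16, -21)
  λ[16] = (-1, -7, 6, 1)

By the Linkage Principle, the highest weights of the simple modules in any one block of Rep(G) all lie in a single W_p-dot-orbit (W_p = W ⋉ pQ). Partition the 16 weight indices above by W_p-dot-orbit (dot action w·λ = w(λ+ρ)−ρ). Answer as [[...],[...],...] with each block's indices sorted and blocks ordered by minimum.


C ↔ A_4 under row/col permutation; |W(A_4)| = 120.

Alcove-folded reps (p=23, 16 weights, presented ϖ-order):

    [1] (17, 3, 0, 0)
    [2] (6, 0, 1, 2)
    [3] (2, 3, 3, 8)
    [4] (17, 3, 0, 0)
    [5] (2, 3, 3, 8)
    [6] (3, 9, 1, 5)
    [7] (17, 3, 0, 0)
    [8] (4, 2, 7, 2)
    [9] (2, 3, 3, 8)
    [10] (3, 9, 1, 5)
    [11] (17, 3, 0, 0)
    [12] (17, 3, 0, 0)
    [13] (2, 0, 8, 9)
    [14] (2, 0, 8, 9)
    [15] (2, 3, 3, 8)
    [16] (6, 0, 1, 2)

Grouping the 16 weights by Ā_23-representative: 6 linkage classes.

[[1, 4, 7, 11, 12], [2, 16], [3, 5, 9, 15], [6, 10], [8], [13, 14]]


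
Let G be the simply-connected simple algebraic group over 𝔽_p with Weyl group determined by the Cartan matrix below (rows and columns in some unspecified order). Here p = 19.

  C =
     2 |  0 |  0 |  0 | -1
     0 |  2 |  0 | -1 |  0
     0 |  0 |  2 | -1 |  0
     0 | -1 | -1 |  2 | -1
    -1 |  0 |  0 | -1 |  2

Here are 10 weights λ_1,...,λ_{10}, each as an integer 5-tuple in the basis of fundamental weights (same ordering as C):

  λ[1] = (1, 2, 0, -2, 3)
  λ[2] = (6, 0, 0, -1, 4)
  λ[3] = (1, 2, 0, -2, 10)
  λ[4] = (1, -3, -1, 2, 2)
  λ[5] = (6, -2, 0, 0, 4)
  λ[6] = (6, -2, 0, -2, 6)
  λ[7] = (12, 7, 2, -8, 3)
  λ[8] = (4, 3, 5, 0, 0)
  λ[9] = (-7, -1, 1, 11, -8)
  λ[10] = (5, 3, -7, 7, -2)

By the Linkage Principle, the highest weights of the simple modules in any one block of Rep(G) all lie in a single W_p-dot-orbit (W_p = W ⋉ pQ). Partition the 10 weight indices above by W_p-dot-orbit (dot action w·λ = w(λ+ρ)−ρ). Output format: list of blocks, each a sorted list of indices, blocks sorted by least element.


D_5 Cartan matrix, 5 simple roots permuted; ρ=(1,1,1,1,1).

λ_j+ρ reflected into Ā_19 (⟨·,θ^∨⟩≤19); 5-tuples as given:

  λ_1+ρ ↦ (2, 2, 0, 1, 3);  λ_2+ρ ↦ (7, 1, 1, 0, 5);  λ_3+ρ ↦ (2, 2, 0, 1, 3);  λ_4+ρ ↦ (2, 2, 0, 1, 3);  λ_5+ρ ↦ (7, 1, 1, 0, 5);  λ_6+ρ ↦ (7, 1, 1, 0, 5);  λ_7+ρ ↦ (10, 1, 4, 0, 1);  λ_8+ρ ↦ (5, 4, 6, 1, 1);  λ_9+ρ ↦ (7, 1, 1, 0, 5);  λ_10+ρ ↦ (5, 4, 6, 1, 1)

Grouping the 10 weights by Ā_19-representative: 4 linkage classes.

[[1, 3, 4], [2, 5, 6, 9], [7], [8, 10]]


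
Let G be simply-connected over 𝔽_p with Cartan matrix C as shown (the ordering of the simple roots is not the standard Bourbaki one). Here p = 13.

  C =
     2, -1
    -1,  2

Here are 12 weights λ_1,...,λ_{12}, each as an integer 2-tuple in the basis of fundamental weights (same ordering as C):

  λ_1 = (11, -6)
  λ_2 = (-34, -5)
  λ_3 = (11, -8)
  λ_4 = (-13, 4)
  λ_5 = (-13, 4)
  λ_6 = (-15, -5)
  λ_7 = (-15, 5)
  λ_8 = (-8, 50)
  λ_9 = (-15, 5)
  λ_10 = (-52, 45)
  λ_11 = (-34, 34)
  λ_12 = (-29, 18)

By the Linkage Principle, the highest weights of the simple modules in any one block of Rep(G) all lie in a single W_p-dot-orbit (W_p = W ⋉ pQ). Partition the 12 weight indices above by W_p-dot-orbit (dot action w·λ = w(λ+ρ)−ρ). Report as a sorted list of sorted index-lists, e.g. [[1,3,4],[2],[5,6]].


A_2 Cartan matrix, 2 simple roots permuted; ρ=(1,1).

W_13-reps of the 12 weights in Ā_13 (same 2-coord order as C):

  1: (7, 5);  2: (2, 4);  3: (5, 7);  4: (5, 7);  5: (5, 7);  6: (1, 8);  7: (5, 7);  8: (7, 5);  9: (5, 7);  10: (7, 5);  11: (2, 4);  12: (2, 4)

4 distinct reps among the 12 weights ⇒ 4 W_13-linkage classes:

[[1, 8, 10], [2, 11, 12], [3, 4, 5, 7, 9], [6]]


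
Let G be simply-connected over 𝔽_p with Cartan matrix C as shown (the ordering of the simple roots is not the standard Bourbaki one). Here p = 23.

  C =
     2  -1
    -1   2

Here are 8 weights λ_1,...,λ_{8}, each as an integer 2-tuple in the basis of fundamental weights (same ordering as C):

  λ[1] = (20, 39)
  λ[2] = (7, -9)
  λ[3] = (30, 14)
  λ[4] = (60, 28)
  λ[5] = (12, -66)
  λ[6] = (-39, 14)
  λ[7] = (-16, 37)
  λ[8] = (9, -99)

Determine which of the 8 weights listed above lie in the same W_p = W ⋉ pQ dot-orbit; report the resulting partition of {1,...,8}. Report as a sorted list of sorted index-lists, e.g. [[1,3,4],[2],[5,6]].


Root system A_2: the 2×2 matrix C matches after relabeling.

Folding the 8 weights λ_j+ρ into Ā_23 (reps in the given 2-coord order):

    λ_1 → (2, 15)
    λ_2 → (0, 8)
    λ_3 → (0, 8)
    λ_4 → (2, 15)
    λ_5 → (13, 4)
    λ_6 → (0, 8)
    λ_7 → (0, 8)
    λ_8 → (13, 4)

3 distinct reps among the 8 weights ⇒ 3 W_23-linkage classes:

[[1, 4], [2, 3, 6, 7], [5, 8]]


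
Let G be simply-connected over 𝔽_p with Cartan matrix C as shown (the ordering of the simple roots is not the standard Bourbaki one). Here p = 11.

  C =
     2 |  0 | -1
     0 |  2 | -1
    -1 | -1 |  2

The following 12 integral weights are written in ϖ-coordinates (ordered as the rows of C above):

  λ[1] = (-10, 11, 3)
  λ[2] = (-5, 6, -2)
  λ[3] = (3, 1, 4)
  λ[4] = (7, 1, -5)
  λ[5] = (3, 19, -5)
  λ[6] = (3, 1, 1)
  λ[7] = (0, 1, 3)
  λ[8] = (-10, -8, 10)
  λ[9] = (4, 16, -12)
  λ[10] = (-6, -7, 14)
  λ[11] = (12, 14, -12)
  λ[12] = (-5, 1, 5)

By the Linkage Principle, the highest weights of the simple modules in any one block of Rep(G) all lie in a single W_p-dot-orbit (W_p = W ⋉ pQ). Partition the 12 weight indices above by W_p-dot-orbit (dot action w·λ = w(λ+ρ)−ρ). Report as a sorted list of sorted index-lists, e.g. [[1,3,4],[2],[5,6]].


Cartan matrix: type A_3 (|W|=24); un-permuting the 3 rows.

W_11-reps of the 12 weights in Ā_11 (same 3-coord order as C):

    [1] (1, 2, 4)
    [2] (1, 2, 4)
    [3] (4, 2, 5)
    [4] (4, 2, 2)
    [5] (4, 2, 5)
    [6] (4, 2, 2)
    [7] (1, 2, 4)
    [8] (4, 2, 5)
    [9] (0, 0, 5)
    [10] (1, 2, 4)
    [11] (4, 2, 5)
    [12] (4, 2, 2)

Linkage partition of the 12 weights (4 classes, p=11):

[[1, 2, 7, 10], [3, 5, 8, 11], [4, 6, 12], [9]]


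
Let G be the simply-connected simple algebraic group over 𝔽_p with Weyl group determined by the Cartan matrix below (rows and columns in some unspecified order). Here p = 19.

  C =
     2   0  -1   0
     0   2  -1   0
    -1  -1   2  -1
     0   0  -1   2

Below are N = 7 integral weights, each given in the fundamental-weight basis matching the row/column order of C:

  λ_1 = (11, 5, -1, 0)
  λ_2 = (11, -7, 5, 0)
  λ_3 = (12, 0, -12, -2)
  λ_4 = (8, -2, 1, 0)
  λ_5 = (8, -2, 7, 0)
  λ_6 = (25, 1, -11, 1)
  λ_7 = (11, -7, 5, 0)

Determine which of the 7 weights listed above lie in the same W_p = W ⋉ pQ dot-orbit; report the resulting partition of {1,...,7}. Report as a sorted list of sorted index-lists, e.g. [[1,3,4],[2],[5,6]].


Type D_4, rank 4, |W|=192; reorder rows/cols to standard.

Alcove-folded reps (p=19, 7 weights, presented ϖ-order):

  λ_1+ρ ↦ (12, 6, 0, 1)
  λ_2+ρ ↦ (12, 6, 0, 1)
  λ_3+ρ ↦ (9, 1, 1, 1)
  λ_4+ρ ↦ (9, 1, 1, 1)
  λ_5+ρ ↦ (9, 1, 1, 1)
  λ_6+ρ ↦ (9, 1, 1, 1)
  λ_7+ρ ↦ (12, 6, 0, 1)

Linkage partition of the 7 weights (2 classes, p=19):

[[1, 2, 7], [3, 4, 5, 6]]


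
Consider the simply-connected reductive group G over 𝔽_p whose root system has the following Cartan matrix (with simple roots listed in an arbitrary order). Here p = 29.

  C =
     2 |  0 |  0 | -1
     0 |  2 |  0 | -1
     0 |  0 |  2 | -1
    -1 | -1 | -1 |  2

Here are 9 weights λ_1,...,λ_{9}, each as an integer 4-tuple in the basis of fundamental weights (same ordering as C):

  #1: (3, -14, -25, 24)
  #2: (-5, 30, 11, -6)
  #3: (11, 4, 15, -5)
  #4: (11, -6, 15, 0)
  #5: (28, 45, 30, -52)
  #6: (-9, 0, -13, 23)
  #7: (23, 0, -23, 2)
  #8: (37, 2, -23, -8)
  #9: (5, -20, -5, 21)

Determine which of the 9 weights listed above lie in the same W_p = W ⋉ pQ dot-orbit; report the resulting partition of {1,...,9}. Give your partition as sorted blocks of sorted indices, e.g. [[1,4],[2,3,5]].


Root system D_4: the 4×4 matrix C matches after relabeling.

W_29-reps of the 9 weights in Ā_29 (same 4-coord order as C):

  λ_1+ρ ↦ (8, 1, 12, 4);  λ_2+ρ ↦ (0, 17, 2, 3);  λ_3+ρ ↦ (8, 1, 12, 4);  λ_4+ρ ↦ (8, 1, 12, 4);  λ_5+ρ ↦ (0, 17, 2, 3);  λ_6+ρ ↦ (8, 1, 12, 4);  λ_7+ρ ↦ (5, 18, 3, 1);  λ_8+ρ ↦ (0, 17, 2, 3);  λ_9+ρ ↦ (5, 18, 3, 1)

The 9 indices split into 3 linkage classes (same alcove rep ⇔ same W_29-dot-orbit):

[[1, 3, 4, 6], [2, 5, 8], [7, 9]]


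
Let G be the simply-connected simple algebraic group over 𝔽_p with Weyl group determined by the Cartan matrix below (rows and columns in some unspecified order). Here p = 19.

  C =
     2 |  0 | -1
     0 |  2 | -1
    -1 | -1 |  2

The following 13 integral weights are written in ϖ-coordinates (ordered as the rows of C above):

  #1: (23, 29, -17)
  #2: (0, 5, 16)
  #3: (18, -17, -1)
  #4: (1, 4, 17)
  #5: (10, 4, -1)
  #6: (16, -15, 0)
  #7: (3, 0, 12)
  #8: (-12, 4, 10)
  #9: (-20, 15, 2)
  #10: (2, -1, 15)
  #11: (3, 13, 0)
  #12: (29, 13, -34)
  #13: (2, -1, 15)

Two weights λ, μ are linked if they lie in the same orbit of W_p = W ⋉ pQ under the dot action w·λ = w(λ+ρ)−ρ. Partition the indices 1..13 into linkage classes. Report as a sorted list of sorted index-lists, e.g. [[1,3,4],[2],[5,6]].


C ↔ A_3 under row/col permutation; |W(A_3)| = 24.

Folding the 13 weights λ_j+ρ into Ā_19 (reps in the given 3-coord order):

  λ_1 → (11, 5, 0)
  λ_2 → (4, 1, 13)
  λ_3 → (3, 0, 16)
  λ_4 → (4, 1, 13)
  λ_5 → (11, 5, 0)
  λ_6 → (4, 1, 13)
  λ_7 → (4, 1, 13)
  λ_8 → (11, 5, 0)
  λ_9 → (3, 0, 16)
  λ_10 → (3, 0, 16)
  λ_11 → (4, 14, 1)
  λ_12 → (11, 5, 0)
  λ_13 → (3, 0, 16)

Partition of {1..13} into 4 W_19-dot-orbits:

[[1, 5, 8, 12], [2, 4, 6, 7], [3, 9, 10, 13], [11]]


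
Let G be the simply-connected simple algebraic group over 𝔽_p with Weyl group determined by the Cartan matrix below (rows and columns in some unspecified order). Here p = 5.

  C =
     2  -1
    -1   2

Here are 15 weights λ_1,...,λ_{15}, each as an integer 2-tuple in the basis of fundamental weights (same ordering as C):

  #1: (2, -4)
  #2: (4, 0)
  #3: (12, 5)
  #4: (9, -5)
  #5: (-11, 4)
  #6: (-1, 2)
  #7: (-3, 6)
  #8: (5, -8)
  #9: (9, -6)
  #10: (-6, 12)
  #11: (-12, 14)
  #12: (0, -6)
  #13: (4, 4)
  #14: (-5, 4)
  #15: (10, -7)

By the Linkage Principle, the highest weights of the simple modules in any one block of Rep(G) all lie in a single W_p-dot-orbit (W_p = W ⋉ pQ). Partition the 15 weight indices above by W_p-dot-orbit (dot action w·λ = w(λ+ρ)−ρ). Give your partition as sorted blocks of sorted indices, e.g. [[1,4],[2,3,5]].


Type A_2, rank 2, |W|=6; reorder rows/cols to standard.

λ_j+ρ reflected into Ā_5 (⟨·,θ^∨⟩≤5); 2-tuples as given:

  1: (0, 3);  2: (4, 0);  3: (1, 3);  4: (0, 1);  5: (0, 0);  6: (0, 3);  7: (0, 3);  8: (1, 3);  9: (0, 0);  10: (0, 3);  11: (4, 0);  12: (4, 1);  13: (0, 0);  14: (4, 1);  15: (0, 1)

Linkage partition of the 15 weights (6 classes, p=5):

[[1, 6, 7, 10], [2, 11], [3, 8], [4, 15], [5, 9, 13], [12, 14]]


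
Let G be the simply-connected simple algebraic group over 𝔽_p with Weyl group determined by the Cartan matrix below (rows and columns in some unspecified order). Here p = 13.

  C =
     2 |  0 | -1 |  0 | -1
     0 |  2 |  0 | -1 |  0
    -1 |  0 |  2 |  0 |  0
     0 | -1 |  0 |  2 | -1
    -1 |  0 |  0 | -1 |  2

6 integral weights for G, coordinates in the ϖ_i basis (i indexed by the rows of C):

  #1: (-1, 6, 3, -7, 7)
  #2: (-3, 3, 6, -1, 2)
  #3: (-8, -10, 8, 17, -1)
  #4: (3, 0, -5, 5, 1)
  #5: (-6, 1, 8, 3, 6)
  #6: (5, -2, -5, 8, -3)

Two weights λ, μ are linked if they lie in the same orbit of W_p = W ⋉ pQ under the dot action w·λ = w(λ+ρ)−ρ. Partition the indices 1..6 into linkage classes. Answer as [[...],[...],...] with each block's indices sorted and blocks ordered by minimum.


Cartan matrix: type A_5 (|W|=720); un-permuting the 5 rows.

W_13-reps of the 6 weights in Ā_13 (same 5-coord order as C):

  1: (0, 1, 4, 6, 2) · 2: (2, 4, 5, 0, 1) · 3: (5, 2, 0, 2, 2) · 4: (0, 1, 4, 6, 2) · 5: (5, 2, 0, 2, 2) · 6: (0, 1, 4, 6, 2)

These 6 weights hit 3 W_13-dot-orbits; sizes (3, 1, 2):

[[1, 4, 6], [2], [3, 5]]


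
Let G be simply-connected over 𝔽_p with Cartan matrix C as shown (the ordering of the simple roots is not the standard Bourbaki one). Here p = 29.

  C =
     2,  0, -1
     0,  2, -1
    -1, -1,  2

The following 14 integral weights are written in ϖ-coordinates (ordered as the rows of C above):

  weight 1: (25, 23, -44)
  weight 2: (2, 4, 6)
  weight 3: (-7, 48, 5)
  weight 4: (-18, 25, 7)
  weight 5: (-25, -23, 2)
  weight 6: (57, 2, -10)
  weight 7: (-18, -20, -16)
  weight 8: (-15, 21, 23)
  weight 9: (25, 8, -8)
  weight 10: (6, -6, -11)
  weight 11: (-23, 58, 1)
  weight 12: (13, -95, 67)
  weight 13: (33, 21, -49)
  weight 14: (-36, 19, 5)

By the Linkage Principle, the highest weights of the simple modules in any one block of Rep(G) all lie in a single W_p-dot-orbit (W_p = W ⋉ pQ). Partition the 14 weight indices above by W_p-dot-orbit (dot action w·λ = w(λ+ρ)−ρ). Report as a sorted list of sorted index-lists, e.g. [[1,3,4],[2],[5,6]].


Type A_3, rank 3, |W|=24; reorder rows/cols to standard.

λ_j+ρ reflected into Ā_29 (⟨·,θ^∨⟩≤29); 3-tuples as given:

    λ_1 → (3, 5, 7)
    λ_2 → (3, 5, 7)
    λ_3 → (0, 3, 20)
    λ_4 → (3, 12, 9)
    λ_5 → (5, 7, 3)
    λ_6 → (0, 3, 20)
    λ_7 → (3, 5, 7)
    λ_8 → (3, 5, 7)
    λ_9 → (19, 2, 7)
    λ_10 → (5, 7, 3)
    λ_11 → (19, 2, 7)
    λ_12 → (3, 5, 7)
    λ_13 → (5, 7, 3)
    λ_14 → (0, 3, 20)

Linkage partition of the 14 weights (5 classes, p=29):

[[1, 2, 7, 8, 12], [3, 6, 14], [4], [5, 10, 13], [9, 11]]


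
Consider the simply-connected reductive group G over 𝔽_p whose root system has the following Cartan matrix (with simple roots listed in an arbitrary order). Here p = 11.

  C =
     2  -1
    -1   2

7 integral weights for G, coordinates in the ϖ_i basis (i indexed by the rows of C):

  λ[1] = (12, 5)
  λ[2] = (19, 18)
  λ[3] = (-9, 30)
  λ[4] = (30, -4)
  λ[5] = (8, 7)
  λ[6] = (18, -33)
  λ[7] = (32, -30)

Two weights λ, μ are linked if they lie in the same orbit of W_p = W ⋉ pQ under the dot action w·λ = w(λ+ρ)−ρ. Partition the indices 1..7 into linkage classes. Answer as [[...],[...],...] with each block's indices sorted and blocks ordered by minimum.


Type A_2, rank 2, |W|=6; reorder rows/cols to standard.

λ_j+ρ reflected into Ā_11 (⟨·,θ^∨⟩≤11); 2-tuples as given:

  1: (3, 2) · 2: (3, 2) · 3: (2, 8) · 4: (3, 2) · 5: (3, 2) · 6: (2, 8) · 7: (0, 4)

3 distinct reps among the 7 weights ⇒ 3 W_11-linkage classes:

[[1, 2, 4, 5], [3, 6], [7]]


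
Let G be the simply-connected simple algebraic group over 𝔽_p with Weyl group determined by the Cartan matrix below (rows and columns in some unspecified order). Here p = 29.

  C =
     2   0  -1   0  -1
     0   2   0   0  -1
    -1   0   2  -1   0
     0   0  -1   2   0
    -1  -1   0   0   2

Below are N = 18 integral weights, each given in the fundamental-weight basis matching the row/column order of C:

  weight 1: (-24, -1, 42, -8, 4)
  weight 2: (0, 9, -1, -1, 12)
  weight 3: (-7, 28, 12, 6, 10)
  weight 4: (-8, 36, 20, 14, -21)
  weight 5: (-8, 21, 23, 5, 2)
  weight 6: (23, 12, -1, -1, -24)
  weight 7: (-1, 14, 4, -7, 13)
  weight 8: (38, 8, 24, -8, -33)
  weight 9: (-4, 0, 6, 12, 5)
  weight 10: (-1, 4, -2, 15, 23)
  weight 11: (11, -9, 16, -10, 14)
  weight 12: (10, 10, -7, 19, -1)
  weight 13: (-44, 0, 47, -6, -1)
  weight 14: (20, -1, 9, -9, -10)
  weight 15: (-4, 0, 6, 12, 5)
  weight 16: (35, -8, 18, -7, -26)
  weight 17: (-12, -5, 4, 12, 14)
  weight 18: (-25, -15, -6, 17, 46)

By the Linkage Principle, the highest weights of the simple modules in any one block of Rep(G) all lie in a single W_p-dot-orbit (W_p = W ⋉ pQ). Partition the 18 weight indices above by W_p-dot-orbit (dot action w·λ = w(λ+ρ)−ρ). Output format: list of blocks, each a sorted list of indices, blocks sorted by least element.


C ↔ A_5 under row/col permutation; |W(A_5)| = 720.

Ā_29 reps of the 18 weights (A_5, coords as presented):

  λ_1+ρ ↦ (5, 4, 6, 7, 0)
  λ_2+ρ ↦ (1, 10, 0, 0, 13)
  λ_3+ρ ↦ (5, 4, 6, 7, 0)
  λ_4+ρ ↦ (12, 7, 2, 6, 0)
  λ_5+ρ ↦ (3, 1, 4, 13, 3)
  λ_6+ρ ↦ (1, 10, 0, 0, 13)
  λ_7+ρ ↦ (1, 10, 0, 0, 13)
  λ_8+ρ ↦ (3, 1, 4, 13, 3)
  λ_9+ρ ↦ (3, 1, 4, 13, 3)
  λ_10+ρ ↦ (1, 10, 0, 0, 13)
  λ_11+ρ ↦ (12, 7, 2, 6, 0)
  λ_12+ρ ↦ (5, 4, 6, 7, 0)
  λ_13+ρ ↦ (1, 10, 0, 0, 13)
  λ_14+ρ ↦ (12, 7, 2, 6, 0)
  λ_15+ρ ↦ (3, 1, 4, 13, 3)
  λ_16+ρ ↦ (3, 1, 4, 13, 3)
  λ_17+ρ ↦ (5, 4, 6, 7, 0)
  λ_18+ρ ↦ (5, 4, 6, 7, 0)

Grouping the 18 weights by Ā_29-representative: 4 linkage classes.

[[1, 3, 12, 17, 18], [2, 6, 7, 10, 13], [4, 11, 14], [5, 8, 9, 15, 16]]
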